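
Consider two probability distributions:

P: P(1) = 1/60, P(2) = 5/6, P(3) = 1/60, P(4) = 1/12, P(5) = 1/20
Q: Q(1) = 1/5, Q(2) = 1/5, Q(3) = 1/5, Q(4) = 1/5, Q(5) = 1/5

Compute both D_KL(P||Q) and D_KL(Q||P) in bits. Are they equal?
D_KL(P||Q) = 1.3910 bits, D_KL(Q||P) = 1.6748 bits. No, they are not equal.

D_KL(P||Q) = Σ P(x) log₂(P(x)/Q(x))

Computing term by term:
  P(1)·log₂(P(1)/Q(1)) = (1/60)·log₂((1/60)/(1/5)) = -0.05975
  P(2)·log₂(P(2)/Q(2)) = (5/6)·log₂((5/6)/(1/5)) = 1.71574
  P(3)·log₂(P(3)/Q(3)) = (1/60)·log₂((1/60)/(1/5)) = -0.05975
  P(4)·log₂(P(4)/Q(4)) = (1/12)·log₂((1/12)/(1/5)) = -0.10525
  P(5)·log₂(P(5)/Q(5)) = (1/20)·log₂((1/20)/(1/5)) = -0.10000

D_KL(P||Q) = -0.05975 + 1.71574 - 0.05975 - 0.10525 - 0.10000 = 1.39099 ≈ 1.3910 bits

D_KL(Q||P) = Σ Q(x) log₂(Q(x)/P(x))

Computing term by term:
  Q(1)·log₂(Q(1)/P(1)) = (1/5)·log₂((1/5)/(1/60)) = 0.71699
  Q(2)·log₂(Q(2)/P(2)) = (1/5)·log₂((1/5)/(5/6)) = -0.41178
  Q(3)·log₂(Q(3)/P(3)) = (1/5)·log₂((1/5)/(1/60)) = 0.71699
  Q(4)·log₂(Q(4)/P(4)) = (1/5)·log₂((1/5)/(1/12)) = 0.25261
  Q(5)·log₂(Q(5)/P(5)) = (1/5)·log₂((1/5)/(1/20)) = 0.40000

D_KL(Q||P) = 0.71699 - 0.41178 + 0.71699 + 0.25261 + 0.40000 = 1.67481 ≈ 1.6748 bits

These are NOT equal (difference: 0.2838 bits). KL divergence is asymmetric: D_KL(P||Q) ≠ D_KL(Q||P) in general.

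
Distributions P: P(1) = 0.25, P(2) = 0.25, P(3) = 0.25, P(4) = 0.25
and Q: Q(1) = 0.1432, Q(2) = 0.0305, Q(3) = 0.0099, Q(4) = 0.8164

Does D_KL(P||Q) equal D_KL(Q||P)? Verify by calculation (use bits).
D_KL(P||Q) = 1.6975 bits, D_KL(Q||P) = 1.1401 bits. No — D_KL(P||Q) ≠ D_KL(Q||P) for this pair.

D_KL(P||Q) = Σ P(x) log₂(P(x)/Q(x))

Computing term by term:
  P(1)·log₂(P(1)/Q(1)) = 0.25·log₂(0.25/0.1432) = 0.20097
  P(2)·log₂(P(2)/Q(2)) = 0.25·log₂(0.25/0.0305) = 0.75876
  P(3)·log₂(P(3)/Q(3)) = 0.25·log₂(0.25/0.0099) = 1.16459
  P(4)·log₂(P(4)/Q(4)) = 0.25·log₂(0.25/0.8164) = -0.42684

D_KL(P||Q) = 0.20097 + 0.75876 + 1.16459 - 0.42684 = 1.69748 ≈ 1.6975 bits

D_KL(Q||P) = Σ Q(x) log₂(Q(x)/P(x))

Computing term by term:
  Q(1)·log₂(Q(1)/P(1)) = 0.1432·log₂(0.1432/0.25) = -0.11512
  Q(2)·log₂(Q(2)/P(2)) = 0.0305·log₂(0.0305/0.25) = -0.09257
  Q(3)·log₂(Q(3)/P(3)) = 0.0099·log₂(0.0099/0.25) = -0.04612
  Q(4)·log₂(Q(4)/P(4)) = 0.8164·log₂(0.8164/0.25) = 1.39388

D_KL(Q||P) = -0.11512 - 0.09257 - 0.04612 + 1.39388 = 1.14007 ≈ 1.1401 bits

These are NOT equal (difference: 0.5574 bits). KL divergence is asymmetric: D_KL(P||Q) ≠ D_KL(Q||P) in general.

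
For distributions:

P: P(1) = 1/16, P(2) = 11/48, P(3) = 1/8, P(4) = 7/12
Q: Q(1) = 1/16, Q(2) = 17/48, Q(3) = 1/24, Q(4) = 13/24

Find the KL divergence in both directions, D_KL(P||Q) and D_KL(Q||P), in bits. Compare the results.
D_KL(P||Q) = 0.1166 bits, D_KL(Q||P) = 0.0985 bits. D_KL(P||Q) is larger than D_KL(Q||P) by 0.0181 bits; the two directions differ.

D_KL(P||Q) = Σ P(x) log₂(P(x)/Q(x))

Computing term by term:
  P(1)·log₂(P(1)/Q(1)) = (1/16)·log₂((1/16)/(1/16)) = 0.00000
  P(2)·log₂(P(2)/Q(2)) = (11/48)·log₂((11/48)/(17/48)) = -0.14392
  P(3)·log₂(P(3)/Q(3)) = (1/8)·log₂((1/8)/(1/24)) = 0.19812
  P(4)·log₂(P(4)/Q(4)) = (7/12)·log₂((7/12)/(13/24)) = 0.06237

D_KL(P||Q) = 0.00000 - 0.14392 + 0.19812 + 0.06237 = 0.11657 ≈ 0.1166 bits

D_KL(Q||P) = Σ Q(x) log₂(Q(x)/P(x))

Computing term by term:
  Q(1)·log₂(Q(1)/P(1)) = (1/16)·log₂((1/16)/(1/16)) = 0.00000
  Q(2)·log₂(Q(2)/P(2)) = (17/48)·log₂((17/48)/(11/48)) = 0.22243
  Q(3)·log₂(Q(3)/P(3)) = (1/24)·log₂((1/24)/(1/8)) = -0.06604
  Q(4)·log₂(Q(4)/P(4)) = (13/24)·log₂((13/24)/(7/12)) = -0.05791

D_KL(Q||P) = 0.00000 + 0.22243 - 0.06604 - 0.05791 = 0.09848 ≈ 0.0985 bits

These are NOT equal (difference: 0.0181 bits). KL divergence is asymmetric: D_KL(P||Q) ≠ D_KL(Q||P) in general.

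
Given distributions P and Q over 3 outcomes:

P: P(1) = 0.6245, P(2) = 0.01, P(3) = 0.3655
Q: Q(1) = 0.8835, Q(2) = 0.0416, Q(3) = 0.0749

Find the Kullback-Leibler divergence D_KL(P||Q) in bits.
0.5027 bits

D_KL(P||Q) = Σ P(x) log₂(P(x)/Q(x))

Computing term by term:
  P(1)·log₂(P(1)/Q(1)) = 0.6245·log₂(0.6245/0.8835) = -0.31258
  P(2)·log₂(P(2)/Q(2)) = 0.01·log₂(0.01/0.0416) = -0.02057
  P(3)·log₂(P(3)/Q(3)) = 0.3655·log₂(0.3655/0.0749) = 0.83584

D_KL(P||Q) = -0.31258 - 0.02057 + 0.83584 = 0.50269 ≈ 0.5027 bits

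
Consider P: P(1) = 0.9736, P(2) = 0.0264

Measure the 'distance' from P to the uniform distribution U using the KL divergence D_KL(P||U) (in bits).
0.8240 bits

U(i) = 1/2 for all i

D_KL(P||U) = Σ P(x) log₂(P(x) / (1/2))
           = Σ P(x) log₂(P(x)) + log₂(2)
           = log₂(2) - H(P)

H(P) = -Σ P(x) log₂(P(x)):
  -P(1)·log₂(P(1)) = -(0.9736)·log₂(0.9736) = 0.03758
  -P(2)·log₂(P(2)) = -(0.0264)·log₂(0.0264) = 0.13842
H(P) = 0.03758 + 0.13842 = 0.17600 bits

log₂(2) = 1.00000 bits

D_KL(P||U) = 1.00000 - 0.17600 = 0.82400 ≈ 0.8240 bits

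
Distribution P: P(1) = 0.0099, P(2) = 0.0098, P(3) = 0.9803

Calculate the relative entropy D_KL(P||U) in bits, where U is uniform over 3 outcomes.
1.4255 bits

U(i) = 1/3 for all i

D_KL(P||U) = Σ P(x) log₂(P(x) / (1/3))
           = Σ P(x) log₂(P(x)) + log₂(3)
           = log₂(3) - H(P)

H(P) = -Σ P(x) log₂(P(x)):
  -P(1)·log₂(P(1)) = -(0.0099)·log₂(0.0099) = 0.06592
  -P(2)·log₂(P(2)) = -(0.0098)·log₂(0.0098) = 0.06540
  -P(3)·log₂(P(3)) = -(0.9803)·log₂(0.9803) = 0.02814
H(P) = 0.06592 + 0.06540 + 0.02814 = 0.15946 bits

log₂(3) = 1.58496 bits

D_KL(P||U) = 1.58496 - 0.15946 = 1.42550 ≈ 1.4255 bits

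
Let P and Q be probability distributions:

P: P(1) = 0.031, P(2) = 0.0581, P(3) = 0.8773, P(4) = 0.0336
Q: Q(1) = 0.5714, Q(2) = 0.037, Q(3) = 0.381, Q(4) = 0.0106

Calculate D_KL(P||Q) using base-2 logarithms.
1.0191 bits

D_KL(P||Q) = Σ P(x) log₂(P(x)/Q(x))

Computing term by term:
  P(1)·log₂(P(1)/Q(1)) = 0.031·log₂(0.031/0.5714) = -0.13033
  P(2)·log₂(P(2)/Q(2)) = 0.0581·log₂(0.0581/0.037) = 0.03782
  P(3)·log₂(P(3)/Q(3)) = 0.8773·log₂(0.8773/0.381) = 1.05564
  P(4)·log₂(P(4)/Q(4)) = 0.0336·log₂(0.0336/0.0106) = 0.05592

D_KL(P||Q) = -0.13033 + 0.03782 + 1.05564 + 0.05592 = 1.01905 ≈ 1.0191 bits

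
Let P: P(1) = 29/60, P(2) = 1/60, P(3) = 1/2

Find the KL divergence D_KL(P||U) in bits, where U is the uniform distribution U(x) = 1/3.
0.4795 bits

U(i) = 1/3 for all i

D_KL(P||U) = Σ P(x) log₂(P(x) / (1/3))
           = Σ P(x) log₂(P(x)) + log₂(3)
           = log₂(3) - H(P)

H(P) = -Σ P(x) log₂(P(x)):
  -P(1)·log₂(P(1)) = -(29/60)·log₂(29/60) = 0.50697
  -P(2)·log₂(P(2)) = -(1/60)·log₂(1/60) = 0.09845
  -P(3)·log₂(P(3)) = -(1/2)·log₂(1/2) = 0.50000
H(P) = 0.50697 + 0.09845 + 0.50000 = 1.10542 bits

log₂(3) = 1.58496 bits

D_KL(P||U) = 1.58496 - 1.10542 = 0.47954 ≈ 0.4795 bits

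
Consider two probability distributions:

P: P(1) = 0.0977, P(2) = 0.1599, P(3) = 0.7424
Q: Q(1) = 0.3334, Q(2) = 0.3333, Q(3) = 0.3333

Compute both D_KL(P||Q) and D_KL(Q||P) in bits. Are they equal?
D_KL(P||Q) = 0.5153 bits, D_KL(Q||P) = 0.5585 bits. No, they are not equal.

D_KL(P||Q) = Σ P(x) log₂(P(x)/Q(x))

Computing term by term:
  P(1)·log₂(P(1)/Q(1)) = 0.0977·log₂(0.0977/0.3334) = -0.17301
  P(2)·log₂(P(2)/Q(2)) = 0.1599·log₂(0.1599/0.3333) = -0.16944
  P(3)·log₂(P(3)/Q(3)) = 0.7424·log₂(0.7424/0.3333) = 0.85775

D_KL(P||Q) = -0.17301 - 0.16944 + 0.85775 = 0.51530 ≈ 0.5153 bits

D_KL(Q||P) = Σ Q(x) log₂(Q(x)/P(x))

Computing term by term:
  Q(1)·log₂(Q(1)/P(1)) = 0.3334·log₂(0.3334/0.0977) = 0.59039
  Q(2)·log₂(Q(2)/P(2)) = 0.3333·log₂(0.3333/0.1599) = 0.35318
  Q(3)·log₂(Q(3)/P(3)) = 0.3333·log₂(0.3333/0.7424) = -0.38509

D_KL(Q||P) = 0.59039 + 0.35318 - 0.38509 = 0.55848 ≈ 0.5585 bits

These are NOT equal (difference: 0.0432 bits). KL divergence is asymmetric: D_KL(P||Q) ≠ D_KL(Q||P) in general.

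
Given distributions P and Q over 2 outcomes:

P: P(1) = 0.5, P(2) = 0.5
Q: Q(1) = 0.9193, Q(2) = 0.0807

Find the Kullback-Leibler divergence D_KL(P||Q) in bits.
0.8763 bits

D_KL(P||Q) = Σ P(x) log₂(P(x)/Q(x))

Computing term by term:
  P(1)·log₂(P(1)/Q(1)) = 0.5·log₂(0.5/0.9193) = -0.43930
  P(2)·log₂(P(2)/Q(2)) = 0.5·log₂(0.5/0.0807) = 1.31564

D_KL(P||Q) = -0.43930 + 1.31564 = 0.87634 ≈ 0.8763 bits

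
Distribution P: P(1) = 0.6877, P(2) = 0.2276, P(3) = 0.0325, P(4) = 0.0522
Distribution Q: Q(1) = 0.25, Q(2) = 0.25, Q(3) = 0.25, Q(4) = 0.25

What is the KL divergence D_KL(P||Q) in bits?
0.7595 bits

D_KL(P||Q) = Σ P(x) log₂(P(x)/Q(x))

Computing term by term:
  P(1)·log₂(P(1)/Q(1)) = 0.6877·log₂(0.6877/0.25) = 1.00394
  P(2)·log₂(P(2)/Q(2)) = 0.2276·log₂(0.2276/0.25) = -0.03082
  P(3)·log₂(P(3)/Q(3)) = 0.0325·log₂(0.0325/0.25) = -0.09566
  P(4)·log₂(P(4)/Q(4)) = 0.0522·log₂(0.0522/0.25) = -0.11796

D_KL(P||Q) = 1.00394 - 0.03082 - 0.09566 - 0.11796 = 0.75950 ≈ 0.7595 bits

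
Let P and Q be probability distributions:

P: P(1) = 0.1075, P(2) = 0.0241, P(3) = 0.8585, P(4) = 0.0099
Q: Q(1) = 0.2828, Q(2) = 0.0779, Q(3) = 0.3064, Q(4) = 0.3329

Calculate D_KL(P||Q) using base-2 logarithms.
1.0351 bits

D_KL(P||Q) = Σ P(x) log₂(P(x)/Q(x))

Computing term by term:
  P(1)·log₂(P(1)/Q(1)) = 0.1075·log₂(0.1075/0.2828) = -0.15001
  P(2)·log₂(P(2)/Q(2)) = 0.0241·log₂(0.0241/0.0779) = -0.04079
  P(3)·log₂(P(3)/Q(3)) = 0.8585·log₂(0.8585/0.3064) = 1.27608
  P(4)·log₂(P(4)/Q(4)) = 0.0099·log₂(0.0099/0.3329) = -0.05021

D_KL(P||Q) = -0.15001 - 0.04079 + 1.27608 - 0.05021 = 1.03507 ≈ 1.0351 bits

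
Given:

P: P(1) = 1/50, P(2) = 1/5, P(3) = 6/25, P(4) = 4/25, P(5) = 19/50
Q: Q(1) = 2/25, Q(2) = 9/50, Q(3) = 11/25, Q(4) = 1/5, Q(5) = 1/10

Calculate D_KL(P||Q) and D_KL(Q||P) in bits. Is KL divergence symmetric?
D_KL(P||Q) = 0.4609 bits, D_KL(Q||P) = 0.3892 bits. No, KL divergence is not symmetric.

D_KL(P||Q) = Σ P(x) log₂(P(x)/Q(x))

Computing term by term:
  P(1)·log₂(P(1)/Q(1)) = (1/50)·log₂((1/50)/(2/25)) = -0.04000
  P(2)·log₂(P(2)/Q(2)) = (1/5)·log₂((1/5)/(9/50)) = 0.03040
  P(3)·log₂(P(3)/Q(3)) = (6/25)·log₂((6/25)/(11/25)) = -0.20987
  P(4)·log₂(P(4)/Q(4)) = (4/25)·log₂((4/25)/(1/5)) = -0.05151
  P(5)·log₂(P(5)/Q(5)) = (19/50)·log₂((19/50)/(1/10)) = 0.73188

D_KL(P||Q) = -0.04000 + 0.03040 - 0.20987 - 0.05151 + 0.73188 = 0.46090 ≈ 0.4609 bits

D_KL(Q||P) = Σ Q(x) log₂(Q(x)/P(x))

Computing term by term:
  Q(1)·log₂(Q(1)/P(1)) = (2/25)·log₂((2/25)/(1/50)) = 0.16000
  Q(2)·log₂(Q(2)/P(2)) = (9/50)·log₂((9/50)/(1/5)) = -0.02736
  Q(3)·log₂(Q(3)/P(3)) = (11/25)·log₂((11/25)/(6/25)) = 0.38477
  Q(4)·log₂(Q(4)/P(4)) = (1/5)·log₂((1/5)/(4/25)) = 0.06439
  Q(5)·log₂(Q(5)/P(5)) = (1/10)·log₂((1/10)/(19/50)) = -0.19260

D_KL(Q||P) = 0.16000 - 0.02736 + 0.38477 + 0.06439 - 0.19260 = 0.38920 ≈ 0.3892 bits

These are NOT equal (difference: 0.0717 bits). KL divergence is asymmetric: D_KL(P||Q) ≠ D_KL(Q||P) in general.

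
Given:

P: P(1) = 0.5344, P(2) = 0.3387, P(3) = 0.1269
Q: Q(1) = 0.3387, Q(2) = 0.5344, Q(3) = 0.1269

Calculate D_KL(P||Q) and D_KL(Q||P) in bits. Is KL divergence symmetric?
D_KL(P||Q) = 0.1288 bits, D_KL(Q||P) = 0.1288 bits. The two values coincide for this particular pair, but no — KL divergence is not symmetric in general.

D_KL(P||Q) = Σ P(x) log₂(P(x)/Q(x))

Computing term by term:
  P(1)·log₂(P(1)/Q(1)) = 0.5344·log₂(0.5344/0.3387) = 0.35159
  P(2)·log₂(P(2)/Q(2)) = 0.3387·log₂(0.3387/0.5344) = -0.22283
  P(3)·log₂(P(3)/Q(3)) = 0.1269·log₂(0.1269/0.1269) = 0.00000

D_KL(P||Q) = 0.35159 - 0.22283 + 0.00000 = 0.12876 ≈ 0.1288 bits

D_KL(Q||P) = Σ Q(x) log₂(Q(x)/P(x))

Computing term by term:
  Q(1)·log₂(Q(1)/P(1)) = 0.3387·log₂(0.3387/0.5344) = -0.22283
  Q(2)·log₂(Q(2)/P(2)) = 0.5344·log₂(0.5344/0.3387) = 0.35159
  Q(3)·log₂(Q(3)/P(3)) = 0.1269·log₂(0.1269/0.1269) = 0.00000

D_KL(Q||P) = -0.22283 + 0.35159 + 0.00000 = 0.12876 ≈ 0.1288 bits

These ARE equal here. Q is P with outcomes relabeled (Q(1) = P(2), Q(2) = P(1)) by a relabeling that is its own inverse, so the two sums contain exactly the same terms in a different order. This is a special case — KL divergence is not symmetric in general: D_KL(P||Q) ≠ D_KL(Q||P) for most P, Q.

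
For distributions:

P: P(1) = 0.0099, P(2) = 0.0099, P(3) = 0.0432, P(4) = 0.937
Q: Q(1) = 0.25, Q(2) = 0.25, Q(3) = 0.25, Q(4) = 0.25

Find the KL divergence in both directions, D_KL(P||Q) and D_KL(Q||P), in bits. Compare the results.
D_KL(P||Q) = 1.5844 bits, D_KL(Q||P) = 2.4859 bits. D_KL(Q||P) is larger than D_KL(P||Q) by 0.9015 bits; the two directions differ.

D_KL(P||Q) = Σ P(x) log₂(P(x)/Q(x))

Computing term by term:
  P(1)·log₂(P(1)/Q(1)) = 0.0099·log₂(0.0099/0.25) = -0.04612
  P(2)·log₂(P(2)/Q(2)) = 0.0099·log₂(0.0099/0.25) = -0.04612
  P(3)·log₂(P(3)/Q(3)) = 0.0432·log₂(0.0432/0.25) = -0.10942
  P(4)·log₂(P(4)/Q(4)) = 0.937·log₂(0.937/0.25) = 1.78604

D_KL(P||Q) = -0.04612 - 0.04612 - 0.10942 + 1.78604 = 1.58438 ≈ 1.5844 bits

D_KL(Q||P) = Σ Q(x) log₂(Q(x)/P(x))

Computing term by term:
  Q(1)·log₂(Q(1)/P(1)) = 0.25·log₂(0.25/0.0099) = 1.16459
  Q(2)·log₂(Q(2)/P(2)) = 0.25·log₂(0.25/0.0099) = 1.16459
  Q(3)·log₂(Q(3)/P(3)) = 0.25·log₂(0.25/0.0432) = 0.63321
  Q(4)·log₂(Q(4)/P(4)) = 0.25·log₂(0.25/0.937) = -0.47653

D_KL(Q||P) = 1.16459 + 1.16459 + 0.63321 - 0.47653 = 2.48586 ≈ 2.4859 bits

These are NOT equal (difference: 0.9015 bits). KL divergence is asymmetric: D_KL(P||Q) ≠ D_KL(Q||P) in general.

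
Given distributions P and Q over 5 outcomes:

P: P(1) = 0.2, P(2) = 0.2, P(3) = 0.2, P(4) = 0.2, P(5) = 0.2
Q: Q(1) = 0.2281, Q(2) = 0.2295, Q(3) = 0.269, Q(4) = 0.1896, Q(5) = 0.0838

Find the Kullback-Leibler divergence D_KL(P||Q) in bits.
0.1033 bits

D_KL(P||Q) = Σ P(x) log₂(P(x)/Q(x))

Computing term by term:
  P(1)·log₂(P(1)/Q(1)) = 0.2·log₂(0.2/0.2281) = -0.03793
  P(2)·log₂(P(2)/Q(2)) = 0.2·log₂(0.2/0.2295) = -0.03970
  P(3)·log₂(P(3)/Q(3)) = 0.2·log₂(0.2/0.269) = -0.08552
  P(4)·log₂(P(4)/Q(4)) = 0.2·log₂(0.2/0.1896) = 0.01541
  P(5)·log₂(P(5)/Q(5)) = 0.2·log₂(0.2/0.0838) = 0.25100

D_KL(P||Q) = -0.03793 - 0.03970 - 0.08552 + 0.01541 + 0.25100 = 0.10326 ≈ 0.1033 bits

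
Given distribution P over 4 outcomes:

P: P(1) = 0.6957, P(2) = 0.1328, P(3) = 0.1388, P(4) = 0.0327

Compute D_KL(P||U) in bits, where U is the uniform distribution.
0.6922 bits

U(i) = 1/4 for all i

D_KL(P||U) = Σ P(x) log₂(P(x) / (1/4))
           = Σ P(x) log₂(P(x)) + log₂(4)
           = log₂(4) - H(P)

H(P) = -Σ P(x) log₂(P(x)):
  -P(1)·log₂(P(1)) = -(0.6957)·log₂(0.6957) = 0.36417
  -P(2)·log₂(P(2)) = -(0.1328)·log₂(0.1328) = 0.38680
  -P(3)·log₂(P(3)) = -(0.1388)·log₂(0.1388) = 0.39543
  -P(4)·log₂(P(4)) = -(0.0327)·log₂(0.0327) = 0.16136
H(P) = 0.36417 + 0.38680 + 0.39543 + 0.16136 = 1.30776 bits

log₂(4) = 2.00000 bits

D_KL(P||U) = 2.00000 - 1.30776 = 0.69224 ≈ 0.6922 bits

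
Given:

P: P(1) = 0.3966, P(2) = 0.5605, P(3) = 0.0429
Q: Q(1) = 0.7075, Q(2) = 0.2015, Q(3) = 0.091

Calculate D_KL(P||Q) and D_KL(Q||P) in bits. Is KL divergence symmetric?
D_KL(P||Q) = 0.4495 bits, D_KL(Q||P) = 0.3921 bits. No, KL divergence is not symmetric.

D_KL(P||Q) = Σ P(x) log₂(P(x)/Q(x))

Computing term by term:
  P(1)·log₂(P(1)/Q(1)) = 0.3966·log₂(0.3966/0.7075) = -0.33118
  P(2)·log₂(P(2)/Q(2)) = 0.5605·log₂(0.5605/0.2015) = 0.82726
  P(3)·log₂(P(3)/Q(3)) = 0.0429·log₂(0.0429/0.091) = -0.04654

D_KL(P||Q) = -0.33118 + 0.82726 - 0.04654 = 0.44954 ≈ 0.4495 bits

D_KL(Q||P) = Σ Q(x) log₂(Q(x)/P(x))

Computing term by term:
  Q(1)·log₂(Q(1)/P(1)) = 0.7075·log₂(0.7075/0.3966) = 0.59079
  Q(2)·log₂(Q(2)/P(2)) = 0.2015·log₂(0.2015/0.5605) = -0.29740
  Q(3)·log₂(Q(3)/P(3)) = 0.091·log₂(0.091/0.0429) = 0.09872

D_KL(Q||P) = 0.59079 - 0.29740 + 0.09872 = 0.39211 ≈ 0.3921 bits

These are NOT equal (difference: 0.0574 bits). KL divergence is asymmetric: D_KL(P||Q) ≠ D_KL(Q||P) in general.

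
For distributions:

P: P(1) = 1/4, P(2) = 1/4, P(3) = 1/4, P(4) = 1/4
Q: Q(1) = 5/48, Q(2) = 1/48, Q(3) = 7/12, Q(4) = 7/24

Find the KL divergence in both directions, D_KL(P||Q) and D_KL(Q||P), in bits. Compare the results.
D_KL(P||Q) = 0.8508 bits, D_KL(Q||P) = 0.5717 bits. D_KL(P||Q) is larger than D_KL(Q||P) by 0.2791 bits; the two directions differ.

D_KL(P||Q) = Σ P(x) log₂(P(x)/Q(x))

Computing term by term:
  P(1)·log₂(P(1)/Q(1)) = (1/4)·log₂((1/4)/(5/48)) = 0.31576
  P(2)·log₂(P(2)/Q(2)) = (1/4)·log₂((1/4)/(1/48)) = 0.89624
  P(3)·log₂(P(3)/Q(3)) = (1/4)·log₂((1/4)/(7/12)) = -0.30560
  P(4)·log₂(P(4)/Q(4)) = (1/4)·log₂((1/4)/(7/24)) = -0.05560

D_KL(P||Q) = 0.31576 + 0.89624 - 0.30560 - 0.05560 = 0.85080 ≈ 0.8508 bits

D_KL(Q||P) = Σ Q(x) log₂(Q(x)/P(x))

Computing term by term:
  Q(1)·log₂(Q(1)/P(1)) = (5/48)·log₂((5/48)/(1/4)) = -0.13157
  Q(2)·log₂(Q(2)/P(2)) = (1/48)·log₂((1/48)/(1/4)) = -0.07469
  Q(3)·log₂(Q(3)/P(3)) = (7/12)·log₂((7/12)/(1/4)) = 0.71306
  Q(4)·log₂(Q(4)/P(4)) = (7/24)·log₂((7/24)/(1/4)) = 0.06486

D_KL(Q||P) = -0.13157 - 0.07469 + 0.71306 + 0.06486 = 0.57166 ≈ 0.5717 bits

These are NOT equal (difference: 0.2791 bits). KL divergence is asymmetric: D_KL(P||Q) ≠ D_KL(Q||P) in general.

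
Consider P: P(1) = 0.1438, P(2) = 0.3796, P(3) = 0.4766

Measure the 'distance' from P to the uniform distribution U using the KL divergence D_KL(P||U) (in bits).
0.1426 bits

U(i) = 1/3 for all i

D_KL(P||U) = Σ P(x) log₂(P(x) / (1/3))
           = Σ P(x) log₂(P(x)) + log₂(3)
           = log₂(3) - H(P)

H(P) = -Σ P(x) log₂(P(x)):
  -P(1)·log₂(P(1)) = -(0.1438)·log₂(0.1438) = 0.40233
  -P(2)·log₂(P(2)) = -(0.3796)·log₂(0.3796) = 0.53047
  -P(3)·log₂(P(3)) = -(0.4766)·log₂(0.4766) = 0.50956
H(P) = 0.40233 + 0.53047 + 0.50956 = 1.44236 bits

log₂(3) = 1.58496 bits

D_KL(P||U) = 1.58496 - 1.44236 = 0.14260 ≈ 0.1426 bits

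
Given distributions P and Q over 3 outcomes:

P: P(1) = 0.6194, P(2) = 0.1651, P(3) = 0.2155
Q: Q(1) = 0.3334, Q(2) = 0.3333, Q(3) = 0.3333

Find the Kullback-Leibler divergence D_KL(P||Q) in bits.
0.2506 bits

D_KL(P||Q) = Σ P(x) log₂(P(x)/Q(x))

Computing term by term:
  P(1)·log₂(P(1)/Q(1)) = 0.6194·log₂(0.6194/0.3334) = 0.55351
  P(2)·log₂(P(2)/Q(2)) = 0.1651·log₂(0.1651/0.3333) = -0.16733
  P(3)·log₂(P(3)/Q(3)) = 0.2155·log₂(0.2155/0.3333) = -0.13558

D_KL(P||Q) = 0.55351 - 0.16733 - 0.13558 = 0.25060 ≈ 0.2506 bits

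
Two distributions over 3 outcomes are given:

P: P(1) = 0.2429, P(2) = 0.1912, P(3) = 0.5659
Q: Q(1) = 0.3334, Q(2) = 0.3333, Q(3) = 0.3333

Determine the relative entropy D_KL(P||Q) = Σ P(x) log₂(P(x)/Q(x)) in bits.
0.1679 bits

D_KL(P||Q) = Σ P(x) log₂(P(x)/Q(x))

Computing term by term:
  P(1)·log₂(P(1)/Q(1)) = 0.2429·log₂(0.2429/0.3334) = -0.11098
  P(2)·log₂(P(2)/Q(2)) = 0.1912·log₂(0.1912/0.3333) = -0.15329
  P(3)·log₂(P(3)/Q(3)) = 0.5659·log₂(0.5659/0.3333) = 0.43219

D_KL(P||Q) = -0.11098 - 0.15329 + 0.43219 = 0.16792 ≈ 0.1679 bits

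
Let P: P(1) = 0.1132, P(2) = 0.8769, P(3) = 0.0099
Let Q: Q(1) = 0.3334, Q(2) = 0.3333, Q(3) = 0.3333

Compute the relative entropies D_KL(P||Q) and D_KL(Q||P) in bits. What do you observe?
D_KL(P||Q) = 0.9972 bits, D_KL(Q||P) = 1.7453 bits. The two directions give different values (D_KL(Q||P) exceeds D_KL(P||Q) by 0.7481 bits): KL divergence is asymmetric.

D_KL(P||Q) = Σ P(x) log₂(P(x)/Q(x))

Computing term by term:
  P(1)·log₂(P(1)/Q(1)) = 0.1132·log₂(0.1132/0.3334) = -0.17641
  P(2)·log₂(P(2)/Q(2)) = 0.8769·log₂(0.8769/0.3333) = 1.22379
  P(3)·log₂(P(3)/Q(3)) = 0.0099·log₂(0.0099/0.3333) = -0.05023

D_KL(P||Q) = -0.17641 + 1.22379 - 0.05023 = 0.99715 ≈ 0.9972 bits

D_KL(Q||P) = Σ Q(x) log₂(Q(x)/P(x))

Computing term by term:
  Q(1)·log₂(Q(1)/P(1)) = 0.3334·log₂(0.3334/0.1132) = 0.51956
  Q(2)·log₂(Q(2)/P(2)) = 0.3333·log₂(0.3333/0.8769) = -0.46515
  Q(3)·log₂(Q(3)/P(3)) = 0.3333·log₂(0.3333/0.0099) = 1.69091

D_KL(Q||P) = 0.51956 - 0.46515 + 1.69091 = 1.74532 ≈ 1.7453 bits

These are NOT equal (difference: 0.7481 bits). KL divergence is asymmetric: D_KL(P||Q) ≠ D_KL(Q||P) in general.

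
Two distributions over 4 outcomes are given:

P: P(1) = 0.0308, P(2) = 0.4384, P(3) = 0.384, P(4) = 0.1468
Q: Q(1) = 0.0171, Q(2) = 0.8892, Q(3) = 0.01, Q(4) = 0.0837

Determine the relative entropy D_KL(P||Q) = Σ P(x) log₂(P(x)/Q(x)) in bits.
1.7189 bits

D_KL(P||Q) = Σ P(x) log₂(P(x)/Q(x))

Computing term by term:
  P(1)·log₂(P(1)/Q(1)) = 0.0308·log₂(0.0308/0.0171) = 0.02615
  P(2)·log₂(P(2)/Q(2)) = 0.4384·log₂(0.4384/0.8892) = -0.44728
  P(3)·log₂(P(3)/Q(3)) = 0.384·log₂(0.384/0.01) = 2.02101
  P(4)·log₂(P(4)/Q(4)) = 0.1468·log₂(0.1468/0.0837) = 0.11899

D_KL(P||Q) = 0.02615 - 0.44728 + 2.02101 + 0.11899 = 1.71887 ≈ 1.7189 bits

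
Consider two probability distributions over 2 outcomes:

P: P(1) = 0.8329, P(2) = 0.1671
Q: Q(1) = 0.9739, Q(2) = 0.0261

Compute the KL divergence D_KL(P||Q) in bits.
0.2597 bits

D_KL(P||Q) = Σ P(x) log₂(P(x)/Q(x))

Computing term by term:
  P(1)·log₂(P(1)/Q(1)) = 0.8329·log₂(0.8329/0.9739) = -0.18793
  P(2)·log₂(P(2)/Q(2)) = 0.1671·log₂(0.1671/0.0261) = 0.44759

D_KL(P||Q) = -0.18793 + 0.44759 = 0.25966 ≈ 0.2597 bits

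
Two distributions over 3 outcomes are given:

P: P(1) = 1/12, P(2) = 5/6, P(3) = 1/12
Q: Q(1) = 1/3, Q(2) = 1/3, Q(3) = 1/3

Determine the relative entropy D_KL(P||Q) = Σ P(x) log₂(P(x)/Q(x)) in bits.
0.7683 bits

D_KL(P||Q) = Σ P(x) log₂(P(x)/Q(x))

Computing term by term:
  P(1)·log₂(P(1)/Q(1)) = (1/12)·log₂((1/12)/(1/3)) = -0.16667
  P(2)·log₂(P(2)/Q(2)) = (5/6)·log₂((5/6)/(1/3)) = 1.10161
  P(3)·log₂(P(3)/Q(3)) = (1/12)·log₂((1/12)/(1/3)) = -0.16667

D_KL(P||Q) = -0.16667 + 1.10161 - 0.16667 = 0.76827 ≈ 0.7683 bits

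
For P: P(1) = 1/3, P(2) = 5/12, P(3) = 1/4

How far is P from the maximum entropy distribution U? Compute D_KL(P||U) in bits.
0.0304 bits

U(i) = 1/3 for all i

D_KL(P||U) = Σ P(x) log₂(P(x) / (1/3))
           = Σ P(x) log₂(P(x)) + log₂(3)
           = log₂(3) - H(P)

H(P) = -Σ P(x) log₂(P(x)):
  -P(1)·log₂(P(1)) = -(1/3)·log₂(1/3) = 0.52832
  -P(2)·log₂(P(2)) = -(5/12)·log₂(5/12) = 0.52626
  -P(3)·log₂(P(3)) = -(1/4)·log₂(1/4) = 0.50000
H(P) = 0.52832 + 0.52626 + 0.50000 = 1.55458 bits

log₂(3) = 1.58496 bits

D_KL(P||U) = 1.58496 - 1.55458 = 0.03038 ≈ 0.0304 bits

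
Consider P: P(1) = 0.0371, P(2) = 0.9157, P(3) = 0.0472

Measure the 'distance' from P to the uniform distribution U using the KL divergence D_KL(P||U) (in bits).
1.0844 bits

U(i) = 1/3 for all i

D_KL(P||U) = Σ P(x) log₂(P(x) / (1/3))
           = Σ P(x) log₂(P(x)) + log₂(3)
           = log₂(3) - H(P)

H(P) = -Σ P(x) log₂(P(x)):
  -P(1)·log₂(P(1)) = -(0.0371)·log₂(0.0371) = 0.17632
  -P(2)·log₂(P(2)) = -(0.9157)·log₂(0.9157) = 0.11634
  -P(3)·log₂(P(3)) = -(0.0472)·log₂(0.0472) = 0.20792
H(P) = 0.17632 + 0.11634 + 0.20792 = 0.50058 bits

log₂(3) = 1.58496 bits

D_KL(P||U) = 1.58496 - 0.50058 = 1.08438 ≈ 1.0844 bits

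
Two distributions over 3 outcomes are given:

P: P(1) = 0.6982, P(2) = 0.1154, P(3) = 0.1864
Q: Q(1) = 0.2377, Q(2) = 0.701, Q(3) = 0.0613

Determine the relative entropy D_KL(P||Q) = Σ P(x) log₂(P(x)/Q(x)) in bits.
1.0841 bits

D_KL(P||Q) = Σ P(x) log₂(P(x)/Q(x))

Computing term by term:
  P(1)·log₂(P(1)/Q(1)) = 0.6982·log₂(0.6982/0.2377) = 1.08535
  P(2)·log₂(P(2)/Q(2)) = 0.1154·log₂(0.1154/0.701) = -0.30036
  P(3)·log₂(P(3)/Q(3)) = 0.1864·log₂(0.1864/0.0613) = 0.29907

D_KL(P||Q) = 1.08535 - 0.30036 + 0.29907 = 1.08406 ≈ 1.0841 bits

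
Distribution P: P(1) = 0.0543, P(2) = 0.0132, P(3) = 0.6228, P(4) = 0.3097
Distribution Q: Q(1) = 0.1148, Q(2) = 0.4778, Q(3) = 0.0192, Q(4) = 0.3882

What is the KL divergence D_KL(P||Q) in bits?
2.8983 bits

D_KL(P||Q) = Σ P(x) log₂(P(x)/Q(x))

Computing term by term:
  P(1)·log₂(P(1)/Q(1)) = 0.0543·log₂(0.0543/0.1148) = -0.05865
  P(2)·log₂(P(2)/Q(2)) = 0.0132·log₂(0.0132/0.4778) = -0.06835
  P(3)·log₂(P(3)/Q(3)) = 0.6228·log₂(0.6228/0.0192) = 3.12620
  P(4)·log₂(P(4)/Q(4)) = 0.3097·log₂(0.3097/0.3882) = -0.10094

D_KL(P||Q) = -0.05865 - 0.06835 + 3.12620 - 0.10094 = 2.89826 ≈ 2.8983 bits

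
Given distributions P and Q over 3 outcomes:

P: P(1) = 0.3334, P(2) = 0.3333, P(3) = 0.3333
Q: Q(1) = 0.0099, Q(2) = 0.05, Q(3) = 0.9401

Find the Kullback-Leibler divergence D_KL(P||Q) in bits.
2.1051 bits

D_KL(P||Q) = Σ P(x) log₂(P(x)/Q(x))

Computing term by term:
  P(1)·log₂(P(1)/Q(1)) = 0.3334·log₂(0.3334/0.0099) = 1.69157
  P(2)·log₂(P(2)/Q(2)) = 0.3333·log₂(0.3333/0.05) = 0.91218
  P(3)·log₂(P(3)/Q(3)) = 0.3333·log₂(0.3333/0.9401) = -0.49861

D_KL(P||Q) = 1.69157 + 0.91218 - 0.49861 = 2.10514 ≈ 2.1051 bits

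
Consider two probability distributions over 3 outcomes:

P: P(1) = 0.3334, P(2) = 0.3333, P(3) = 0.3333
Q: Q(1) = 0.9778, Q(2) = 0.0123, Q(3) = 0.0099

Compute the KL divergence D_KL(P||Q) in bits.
2.7599 bits

D_KL(P||Q) = Σ P(x) log₂(P(x)/Q(x))

Computing term by term:
  P(1)·log₂(P(1)/Q(1)) = 0.3334·log₂(0.3334/0.9778) = -0.51753
  P(2)·log₂(P(2)/Q(2)) = 0.3333·log₂(0.3333/0.0123) = 1.58654
  P(3)·log₂(P(3)/Q(3)) = 0.3333·log₂(0.3333/0.0099) = 1.69091

D_KL(P||Q) = -0.51753 + 1.58654 + 1.69091 = 2.75992 ≈ 2.7599 bits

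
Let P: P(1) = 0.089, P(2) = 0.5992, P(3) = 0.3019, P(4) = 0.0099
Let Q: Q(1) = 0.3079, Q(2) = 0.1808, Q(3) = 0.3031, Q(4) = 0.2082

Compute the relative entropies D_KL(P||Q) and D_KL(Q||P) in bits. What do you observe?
D_KL(P||Q) = 0.8312 bits, D_KL(Q||P) = 1.1554 bits. The two directions give different values (D_KL(Q||P) exceeds D_KL(P||Q) by 0.3242 bits): KL divergence is asymmetric.

D_KL(P||Q) = Σ P(x) log₂(P(x)/Q(x))

Computing term by term:
  P(1)·log₂(P(1)/Q(1)) = 0.089·log₂(0.089/0.3079) = -0.15936
  P(2)·log₂(P(2)/Q(2)) = 0.5992·log₂(0.5992/0.1808) = 1.03580
  P(3)·log₂(P(3)/Q(3)) = 0.3019·log₂(0.3019/0.3031) = -0.00173
  P(4)·log₂(P(4)/Q(4)) = 0.0099·log₂(0.0099/0.2082) = -0.04350

D_KL(P||Q) = -0.15936 + 1.03580 - 0.00173 - 0.04350 = 0.83121 ≈ 0.8312 bits

D_KL(Q||P) = Σ Q(x) log₂(Q(x)/P(x))

Computing term by term:
  Q(1)·log₂(Q(1)/P(1)) = 0.3079·log₂(0.3079/0.089) = 0.55132
  Q(2)·log₂(Q(2)/P(2)) = 0.1808·log₂(0.1808/0.5992) = -0.31254
  Q(3)·log₂(Q(3)/P(3)) = 0.3031·log₂(0.3031/0.3019) = 0.00173
  Q(4)·log₂(Q(4)/P(4)) = 0.2082·log₂(0.2082/0.0099) = 0.91491

D_KL(Q||P) = 0.55132 - 0.31254 + 0.00173 + 0.91491 = 1.15542 ≈ 1.1554 bits

These are NOT equal (difference: 0.3242 bits). KL divergence is asymmetric: D_KL(P||Q) ≠ D_KL(Q||P) in general.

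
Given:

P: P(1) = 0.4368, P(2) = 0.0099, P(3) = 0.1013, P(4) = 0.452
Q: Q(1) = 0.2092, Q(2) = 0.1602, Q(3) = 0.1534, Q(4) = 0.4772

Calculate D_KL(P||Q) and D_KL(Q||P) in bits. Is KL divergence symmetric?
D_KL(P||Q) = 0.3281 bits, D_KL(Q||P) = 0.5504 bits. No, KL divergence is not symmetric.

D_KL(P||Q) = Σ P(x) log₂(P(x)/Q(x))

Computing term by term:
  P(1)·log₂(P(1)/Q(1)) = 0.4368·log₂(0.4368/0.2092) = 0.46392
  P(2)·log₂(P(2)/Q(2)) = 0.0099·log₂(0.0099/0.1602) = -0.03976
  P(3)·log₂(P(3)/Q(3)) = 0.1013·log₂(0.1013/0.1534) = -0.06064
  P(4)·log₂(P(4)/Q(4)) = 0.452·log₂(0.452/0.4772) = -0.03538

D_KL(P||Q) = 0.46392 - 0.03976 - 0.06064 - 0.03538 = 0.32814 ≈ 0.3281 bits

D_KL(Q||P) = Σ Q(x) log₂(Q(x)/P(x))

Computing term by term:
  Q(1)·log₂(Q(1)/P(1)) = 0.2092·log₂(0.2092/0.4368) = -0.22219
  Q(2)·log₂(Q(2)/P(2)) = 0.1602·log₂(0.1602/0.0099) = 0.64341
  Q(3)·log₂(Q(3)/P(3)) = 0.1534·log₂(0.1534/0.1013) = 0.09184
  Q(4)·log₂(Q(4)/P(4)) = 0.4772·log₂(0.4772/0.452) = 0.03735

D_KL(Q||P) = -0.22219 + 0.64341 + 0.09184 + 0.03735 = 0.55041 ≈ 0.5504 bits

These are NOT equal (difference: 0.2223 bits). KL divergence is asymmetric: D_KL(P||Q) ≠ D_KL(Q||P) in general.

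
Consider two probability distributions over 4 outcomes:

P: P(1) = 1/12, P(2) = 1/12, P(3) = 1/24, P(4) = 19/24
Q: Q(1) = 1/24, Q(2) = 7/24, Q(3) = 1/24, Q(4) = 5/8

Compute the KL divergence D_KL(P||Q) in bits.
0.2027 bits

D_KL(P||Q) = Σ P(x) log₂(P(x)/Q(x))

Computing term by term:
  P(1)·log₂(P(1)/Q(1)) = (1/12)·log₂((1/12)/(1/24)) = 0.08333
  P(2)·log₂(P(2)/Q(2)) = (1/12)·log₂((1/12)/(7/24)) = -0.15061
  P(3)·log₂(P(3)/Q(3)) = (1/24)·log₂((1/24)/(1/24)) = 0.00000
  P(4)·log₂(P(4)/Q(4)) = (19/24)·log₂((19/24)/(5/8)) = 0.26999

D_KL(P||Q) = 0.08333 - 0.15061 + 0.00000 + 0.26999 = 0.20271 ≈ 0.2027 bits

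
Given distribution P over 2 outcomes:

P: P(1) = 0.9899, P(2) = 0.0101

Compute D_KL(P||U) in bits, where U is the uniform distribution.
0.9185 bits

U(i) = 1/2 for all i

D_KL(P||U) = Σ P(x) log₂(P(x) / (1/2))
           = Σ P(x) log₂(P(x)) + log₂(2)
           = log₂(2) - H(P)

H(P) = -Σ P(x) log₂(P(x)):
  -P(1)·log₂(P(1)) = -(0.9899)·log₂(0.9899) = 0.01450
  -P(2)·log₂(P(2)) = -(0.0101)·log₂(0.0101) = 0.06696
H(P) = 0.01450 + 0.06696 = 0.08146 bits

log₂(2) = 1.00000 bits

D_KL(P||U) = 1.00000 - 0.08146 = 0.91854 ≈ 0.9185 bits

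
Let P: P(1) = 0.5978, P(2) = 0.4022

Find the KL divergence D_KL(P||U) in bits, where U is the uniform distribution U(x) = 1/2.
0.0278 bits

U(i) = 1/2 for all i

D_KL(P||U) = Σ P(x) log₂(P(x) / (1/2))
           = Σ P(x) log₂(P(x)) + log₂(2)
           = log₂(2) - H(P)

H(P) = -Σ P(x) log₂(P(x)):
  -P(1)·log₂(P(1)) = -(0.5978)·log₂(0.5978) = 0.44373
  -P(2)·log₂(P(2)) = -(0.4022)·log₂(0.4022) = 0.52850
H(P) = 0.44373 + 0.52850 = 0.97223 bits

log₂(2) = 1.00000 bits

D_KL(P||U) = 1.00000 - 0.97223 = 0.02777 ≈ 0.0278 bits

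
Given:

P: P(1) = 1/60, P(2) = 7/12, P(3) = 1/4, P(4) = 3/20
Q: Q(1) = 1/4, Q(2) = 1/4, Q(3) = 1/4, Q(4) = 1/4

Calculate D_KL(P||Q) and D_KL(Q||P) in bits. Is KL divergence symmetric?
D_KL(P||Q) = 0.5374 bits, D_KL(Q||P) = 0.8554 bits. No, KL divergence is not symmetric.

D_KL(P||Q) = Σ P(x) log₂(P(x)/Q(x))

Computing term by term:
  P(1)·log₂(P(1)/Q(1)) = (1/60)·log₂((1/60)/(1/4)) = -0.06511
  P(2)·log₂(P(2)/Q(2)) = (7/12)·log₂((7/12)/(1/4)) = 0.71306
  P(3)·log₂(P(3)/Q(3)) = (1/4)·log₂((1/4)/(1/4)) = 0.00000
  P(4)·log₂(P(4)/Q(4)) = (3/20)·log₂((3/20)/(1/4)) = -0.11054

D_KL(P||Q) = -0.06511 + 0.71306 + 0.00000 - 0.11054 = 0.53741 ≈ 0.5374 bits

D_KL(Q||P) = Σ Q(x) log₂(Q(x)/P(x))

Computing term by term:
  Q(1)·log₂(Q(1)/P(1)) = (1/4)·log₂((1/4)/(1/60)) = 0.97672
  Q(2)·log₂(Q(2)/P(2)) = (1/4)·log₂((1/4)/(7/12)) = -0.30560
  Q(3)·log₂(Q(3)/P(3)) = (1/4)·log₂((1/4)/(1/4)) = 0.00000
  Q(4)·log₂(Q(4)/P(4)) = (1/4)·log₂((1/4)/(3/20)) = 0.18424

D_KL(Q||P) = 0.97672 - 0.30560 + 0.00000 + 0.18424 = 0.85536 ≈ 0.8554 bits

These are NOT equal (difference: 0.3180 bits). KL divergence is asymmetric: D_KL(P||Q) ≠ D_KL(Q||P) in general.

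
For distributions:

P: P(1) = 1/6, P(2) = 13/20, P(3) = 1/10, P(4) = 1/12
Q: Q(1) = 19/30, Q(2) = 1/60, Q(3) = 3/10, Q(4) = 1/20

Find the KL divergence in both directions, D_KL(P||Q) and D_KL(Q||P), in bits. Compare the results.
D_KL(P||Q) = 3.0174 bits, D_KL(Q||P) = 1.5704 bits. D_KL(P||Q) is larger than D_KL(Q||P) by 1.4470 bits; the two directions differ.

D_KL(P||Q) = Σ P(x) log₂(P(x)/Q(x))

Computing term by term:
  P(1)·log₂(P(1)/Q(1)) = (1/6)·log₂((1/6)/(19/30)) = -0.32100
  P(2)·log₂(P(2)/Q(2)) = (13/20)·log₂((13/20)/(1/60)) = 3.43551
  P(3)·log₂(P(3)/Q(3)) = (1/10)·log₂((1/10)/(3/10)) = -0.15850
  P(4)·log₂(P(4)/Q(4)) = (1/12)·log₂((1/12)/(1/20)) = 0.06141

D_KL(P||Q) = -0.32100 + 3.43551 - 0.15850 + 0.06141 = 3.01742 ≈ 3.0174 bits

D_KL(Q||P) = Σ Q(x) log₂(Q(x)/P(x))

Computing term by term:
  Q(1)·log₂(Q(1)/P(1)) = (19/30)·log₂((19/30)/(1/6)) = 1.21980
  Q(2)·log₂(Q(2)/P(2)) = (1/60)·log₂((1/60)/(13/20)) = -0.08809
  Q(3)·log₂(Q(3)/P(3)) = (3/10)·log₂((3/10)/(1/10)) = 0.47549
  Q(4)·log₂(Q(4)/P(4)) = (1/20)·log₂((1/20)/(1/12)) = -0.03685

D_KL(Q||P) = 1.21980 - 0.08809 + 0.47549 - 0.03685 = 1.57035 ≈ 1.5704 bits

These are NOT equal (difference: 1.4470 bits). KL divergence is asymmetric: D_KL(P||Q) ≠ D_KL(Q||P) in general.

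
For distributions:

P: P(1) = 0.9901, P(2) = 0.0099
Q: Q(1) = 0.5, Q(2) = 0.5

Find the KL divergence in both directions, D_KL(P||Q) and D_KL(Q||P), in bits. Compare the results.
D_KL(P||Q) = 0.9199 bits, D_KL(Q||P) = 2.3364 bits. D_KL(Q||P) is larger than D_KL(P||Q) by 1.4165 bits; the two directions differ.

D_KL(P||Q) = Σ P(x) log₂(P(x)/Q(x))

Computing term by term:
  P(1)·log₂(P(1)/Q(1)) = 0.9901·log₂(0.9901/0.5) = 0.97589
  P(2)·log₂(P(2)/Q(2)) = 0.0099·log₂(0.0099/0.5) = -0.05602

D_KL(P||Q) = 0.97589 - 0.05602 = 0.91987 ≈ 0.9199 bits

D_KL(Q||P) = Σ Q(x) log₂(Q(x)/P(x))

Computing term by term:
  Q(1)·log₂(Q(1)/P(1)) = 0.5·log₂(0.5/0.9901) = -0.49282
  Q(2)·log₂(Q(2)/P(2)) = 0.5·log₂(0.5/0.0099) = 2.82918

D_KL(Q||P) = -0.49282 + 2.82918 = 2.33636 ≈ 2.3364 bits

These are NOT equal (difference: 1.4165 bits). KL divergence is asymmetric: D_KL(P||Q) ≠ D_KL(Q||P) in general.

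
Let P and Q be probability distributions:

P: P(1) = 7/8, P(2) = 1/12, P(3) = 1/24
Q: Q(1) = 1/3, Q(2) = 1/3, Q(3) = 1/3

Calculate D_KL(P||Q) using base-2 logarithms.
0.9266 bits

D_KL(P||Q) = Σ P(x) log₂(P(x)/Q(x))

Computing term by term:
  P(1)·log₂(P(1)/Q(1)) = (7/8)·log₂((7/8)/(1/3)) = 1.21828
  P(2)·log₂(P(2)/Q(2)) = (1/12)·log₂((1/12)/(1/3)) = -0.16667
  P(3)·log₂(P(3)/Q(3)) = (1/24)·log₂((1/24)/(1/3)) = -0.12500

D_KL(P||Q) = 1.21828 - 0.16667 - 0.12500 = 0.92661 ≈ 0.9266 bits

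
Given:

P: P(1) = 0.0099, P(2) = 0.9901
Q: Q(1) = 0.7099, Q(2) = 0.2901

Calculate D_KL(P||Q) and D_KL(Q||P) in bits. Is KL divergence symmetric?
D_KL(P||Q) = 1.6925 bits, D_KL(Q||P) = 3.8621 bits. No, KL divergence is not symmetric.

D_KL(P||Q) = Σ P(x) log₂(P(x)/Q(x))

Computing term by term:
  P(1)·log₂(P(1)/Q(1)) = 0.0099·log₂(0.0099/0.7099) = -0.06102
  P(2)·log₂(P(2)/Q(2)) = 0.9901·log₂(0.9901/0.2901) = 1.75349

D_KL(P||Q) = -0.06102 + 1.75349 = 1.69247 ≈ 1.6925 bits

D_KL(Q||P) = Σ Q(x) log₂(Q(x)/P(x))

Computing term by term:
  Q(1)·log₂(Q(1)/P(1)) = 0.7099·log₂(0.7099/0.0099) = 4.37585
  Q(2)·log₂(Q(2)/P(2)) = 0.2901·log₂(0.2901/0.9901) = -0.51377

D_KL(Q||P) = 4.37585 - 0.51377 = 3.86208 ≈ 3.8621 bits

These are NOT equal (difference: 2.1696 bits). KL divergence is asymmetric: D_KL(P||Q) ≠ D_KL(Q||P) in general.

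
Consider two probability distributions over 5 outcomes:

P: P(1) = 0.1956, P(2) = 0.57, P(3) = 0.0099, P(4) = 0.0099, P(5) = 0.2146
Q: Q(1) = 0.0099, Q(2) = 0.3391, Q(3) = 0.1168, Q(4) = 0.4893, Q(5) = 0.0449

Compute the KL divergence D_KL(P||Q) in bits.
1.6624 bits

D_KL(P||Q) = Σ P(x) log₂(P(x)/Q(x))

Computing term by term:
  P(1)·log₂(P(1)/Q(1)) = 0.1956·log₂(0.1956/0.0099) = 0.84193
  P(2)·log₂(P(2)/Q(2)) = 0.57·log₂(0.57/0.3391) = 0.42707
  P(3)·log₂(P(3)/Q(3)) = 0.0099·log₂(0.0099/0.1168) = -0.03525
  P(4)·log₂(P(4)/Q(4)) = 0.0099·log₂(0.0099/0.4893) = -0.05571
  P(5)·log₂(P(5)/Q(5)) = 0.2146·log₂(0.2146/0.0449) = 0.48432

D_KL(P||Q) = 0.84193 + 0.42707 - 0.03525 - 0.05571 + 0.48432 = 1.66236 ≈ 1.6624 bits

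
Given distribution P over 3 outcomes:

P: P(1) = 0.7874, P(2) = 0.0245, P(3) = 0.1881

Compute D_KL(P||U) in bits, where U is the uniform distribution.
0.7289 bits

U(i) = 1/3 for all i

D_KL(P||U) = Σ P(x) log₂(P(x) / (1/3))
           = Σ P(x) log₂(P(x)) + log₂(3)
           = log₂(3) - H(P)

H(P) = -Σ P(x) log₂(P(x)):
  -P(1)·log₂(P(1)) = -(0.7874)·log₂(0.7874) = 0.27152
  -P(2)·log₂(P(2)) = -(0.0245)·log₂(0.0245) = 0.13110
  -P(3)·log₂(P(3)) = -(0.1881)·log₂(0.1881) = 0.45340
H(P) = 0.27152 + 0.13110 + 0.45340 = 0.85602 bits

log₂(3) = 1.58496 bits

D_KL(P||U) = 1.58496 - 0.85602 = 0.72894 ≈ 0.7289 bits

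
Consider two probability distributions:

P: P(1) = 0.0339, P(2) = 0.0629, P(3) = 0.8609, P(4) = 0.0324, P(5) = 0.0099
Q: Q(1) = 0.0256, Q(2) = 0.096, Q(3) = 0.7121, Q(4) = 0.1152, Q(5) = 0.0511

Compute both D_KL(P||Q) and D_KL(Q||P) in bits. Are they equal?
D_KL(P||Q) = 0.1283 bits, D_KL(Q||P) = 0.1851 bits. No, they are not equal.

D_KL(P||Q) = Σ P(x) log₂(P(x)/Q(x))

Computing term by term:
  P(1)·log₂(P(1)/Q(1)) = 0.0339·log₂(0.0339/0.0256) = 0.01373
  P(2)·log₂(P(2)/Q(2)) = 0.0629·log₂(0.0629/0.096) = -0.03837
  P(3)·log₂(P(3)/Q(3)) = 0.8609·log₂(0.8609/0.7121) = 0.23568
  P(4)·log₂(P(4)/Q(4)) = 0.0324·log₂(0.0324/0.1152) = -0.05929
  P(5)·log₂(P(5)/Q(5)) = 0.0099·log₂(0.0099/0.0511) = -0.02344

D_KL(P||Q) = 0.01373 - 0.03837 + 0.23568 - 0.05929 - 0.02344 = 0.12831 ≈ 0.1283 bits

D_KL(Q||P) = Σ Q(x) log₂(Q(x)/P(x))

Computing term by term:
  Q(1)·log₂(Q(1)/P(1)) = 0.0256·log₂(0.0256/0.0339) = -0.01037
  Q(2)·log₂(Q(2)/P(2)) = 0.096·log₂(0.096/0.0629) = 0.05856
  Q(3)·log₂(Q(3)/P(3)) = 0.7121·log₂(0.7121/0.8609) = -0.19495
  Q(4)·log₂(Q(4)/P(4)) = 0.1152·log₂(0.1152/0.0324) = 0.21082
  Q(5)·log₂(Q(5)/P(5)) = 0.0511·log₂(0.0511/0.0099) = 0.12100

D_KL(Q||P) = -0.01037 + 0.05856 - 0.19495 + 0.21082 + 0.12100 = 0.18506 ≈ 0.1851 bits

These are NOT equal (difference: 0.0568 bits). KL divergence is asymmetric: D_KL(P||Q) ≠ D_KL(Q||P) in general.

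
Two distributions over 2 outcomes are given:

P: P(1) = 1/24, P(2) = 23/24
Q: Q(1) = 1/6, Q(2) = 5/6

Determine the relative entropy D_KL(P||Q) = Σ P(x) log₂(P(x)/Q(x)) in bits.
0.1099 bits

D_KL(P||Q) = Σ P(x) log₂(P(x)/Q(x))

Computing term by term:
  P(1)·log₂(P(1)/Q(1)) = (1/24)·log₂((1/24)/(1/6)) = -0.08333
  P(2)·log₂(P(2)/Q(2)) = (23/24)·log₂((23/24)/(5/6)) = 0.19323

D_KL(P||Q) = -0.08333 + 0.19323 = 0.10990 ≈ 0.1099 bits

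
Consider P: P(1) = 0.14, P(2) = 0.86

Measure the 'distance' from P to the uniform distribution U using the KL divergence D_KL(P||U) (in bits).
0.4158 bits

U(i) = 1/2 for all i

D_KL(P||U) = Σ P(x) log₂(P(x) / (1/2))
           = Σ P(x) log₂(P(x)) + log₂(2)
           = log₂(2) - H(P)

H(P) = -Σ P(x) log₂(P(x)):
  -P(1)·log₂(P(1)) = -(0.14)·log₂(0.14) = 0.39711
  -P(2)·log₂(P(2)) = -(0.86)·log₂(0.86) = 0.18713
H(P) = 0.39711 + 0.18713 = 0.58424 bits

log₂(2) = 1.00000 bits

D_KL(P||U) = 1.00000 - 0.58424 = 0.41576 ≈ 0.4158 bits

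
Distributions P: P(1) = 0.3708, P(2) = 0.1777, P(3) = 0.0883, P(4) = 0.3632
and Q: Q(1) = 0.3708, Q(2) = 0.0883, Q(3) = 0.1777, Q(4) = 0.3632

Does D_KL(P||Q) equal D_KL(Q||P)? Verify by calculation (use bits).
D_KL(P||Q) = 0.0902 bits, D_KL(Q||P) = 0.0902 bits. Yes — for this pair D_KL(P||Q) = D_KL(Q||P).

D_KL(P||Q) = Σ P(x) log₂(P(x)/Q(x))

Computing term by term:
  P(1)·log₂(P(1)/Q(1)) = 0.3708·log₂(0.3708/0.3708) = 0.00000
  P(2)·log₂(P(2)/Q(2)) = 0.1777·log₂(0.1777/0.0883) = 0.17929
  P(3)·log₂(P(3)/Q(3)) = 0.0883·log₂(0.0883/0.1777) = -0.08909
  P(4)·log₂(P(4)/Q(4)) = 0.3632·log₂(0.3632/0.3632) = 0.00000

D_KL(P||Q) = 0.00000 + 0.17929 - 0.08909 + 0.00000 = 0.09020 ≈ 0.0902 bits

D_KL(Q||P) = Σ Q(x) log₂(Q(x)/P(x))

Computing term by term:
  Q(1)·log₂(Q(1)/P(1)) = 0.3708·log₂(0.3708/0.3708) = 0.00000
  Q(2)·log₂(Q(2)/P(2)) = 0.0883·log₂(0.0883/0.1777) = -0.08909
  Q(3)·log₂(Q(3)/P(3)) = 0.1777·log₂(0.1777/0.0883) = 0.17929
  Q(4)·log₂(Q(4)/P(4)) = 0.3632·log₂(0.3632/0.3632) = 0.00000

D_KL(Q||P) = 0.00000 - 0.08909 + 0.17929 + 0.00000 = 0.09020 ≈ 0.0902 bits

These ARE equal here. Q is P with outcomes relabeled (Q(2) = P(3), Q(3) = P(2)) by a relabeling that is its own inverse, so the two sums contain exactly the same terms in a different order. This is a special case — KL divergence is not symmetric in general: D_KL(P||Q) ≠ D_KL(Q||P) for most P, Q.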